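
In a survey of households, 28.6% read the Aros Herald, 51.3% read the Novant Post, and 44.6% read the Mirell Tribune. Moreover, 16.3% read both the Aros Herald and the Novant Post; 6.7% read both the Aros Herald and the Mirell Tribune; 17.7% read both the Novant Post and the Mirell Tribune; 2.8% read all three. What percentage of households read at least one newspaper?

86.6%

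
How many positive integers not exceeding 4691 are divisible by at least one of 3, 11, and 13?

⌊4691/3⌋ + ⌊4691/11⌋ + ⌊4691/13⌋ − ⌊4691/33⌋ − ⌊4691/39⌋ − ⌊4691/143⌋ + ⌊4691/429⌋ = 1563 + 426 + 360 − 142 − 120 − 32 + 10 = 2065

2065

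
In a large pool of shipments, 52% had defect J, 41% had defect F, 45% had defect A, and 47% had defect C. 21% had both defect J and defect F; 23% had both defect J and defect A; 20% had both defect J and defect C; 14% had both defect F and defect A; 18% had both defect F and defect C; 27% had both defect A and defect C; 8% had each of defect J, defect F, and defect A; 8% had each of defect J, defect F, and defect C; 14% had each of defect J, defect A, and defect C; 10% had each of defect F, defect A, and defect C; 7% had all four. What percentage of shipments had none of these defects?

Apply inclusion-exclusion:
P(union) = 52 + 41 + 45 + 47 − 21 − 23 − 20 − 14 − 18 − 27 + 8 + 8 + 14 + 10 − 7 = 95%
P(none) = 100% − 95% = 5%

5%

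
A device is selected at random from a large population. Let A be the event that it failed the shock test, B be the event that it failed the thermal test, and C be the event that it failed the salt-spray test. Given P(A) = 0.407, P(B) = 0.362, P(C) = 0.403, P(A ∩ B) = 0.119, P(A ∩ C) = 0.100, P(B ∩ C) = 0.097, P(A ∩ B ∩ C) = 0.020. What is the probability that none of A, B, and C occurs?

0.124

P(A ∪ B ∪ C) = 0.407 + 0.362 + 0.403 − 0.119 − 0.100 − 0.097 + 0.020 = 0.876
P(none) = 1 − 0.876 = 0.124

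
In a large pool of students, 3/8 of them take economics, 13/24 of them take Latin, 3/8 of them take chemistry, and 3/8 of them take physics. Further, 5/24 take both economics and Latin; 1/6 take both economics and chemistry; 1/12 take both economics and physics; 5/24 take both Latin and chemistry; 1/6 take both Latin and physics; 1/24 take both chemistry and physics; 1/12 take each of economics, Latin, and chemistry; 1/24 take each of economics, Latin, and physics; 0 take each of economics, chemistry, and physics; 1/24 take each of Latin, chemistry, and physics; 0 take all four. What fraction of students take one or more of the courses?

23/24

P(≥1) = 3/8 + 13/24 + 3/8 + 3/8 − 5/24 − 1/6 − 1/12 − 5/24 − 1/6 − 1/24 + 1/12 + 1/24 + 0 + 1/24 − 0 = 23/24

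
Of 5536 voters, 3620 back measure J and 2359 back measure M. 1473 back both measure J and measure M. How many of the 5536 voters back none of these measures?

1030

|at least one| = 3620 + 2359 − 1473 = 4506
None: 5536 − 4506 = 1030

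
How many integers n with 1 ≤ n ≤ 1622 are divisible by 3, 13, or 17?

682

Apply inclusion-exclusion:
floor(1622/3) + floor(1622/13) + floor(1622/17) − floor(1622/39) − floor(1622/51) − floor(1622/221) + floor(1622/663) = 540 + 124 + 95 − 41 − 31 − 7 + 2 = 682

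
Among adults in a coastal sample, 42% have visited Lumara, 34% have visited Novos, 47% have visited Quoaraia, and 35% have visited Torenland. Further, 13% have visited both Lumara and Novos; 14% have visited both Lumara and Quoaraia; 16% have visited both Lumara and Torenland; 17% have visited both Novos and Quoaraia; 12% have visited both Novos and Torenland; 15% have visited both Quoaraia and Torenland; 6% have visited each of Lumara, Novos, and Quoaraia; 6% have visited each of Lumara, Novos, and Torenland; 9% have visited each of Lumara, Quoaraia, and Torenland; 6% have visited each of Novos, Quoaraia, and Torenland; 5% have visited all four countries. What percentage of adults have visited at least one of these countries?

Apply inclusion-exclusion:
P(at least one) = 42 + 34 + 47 + 35 − 13 − 14 − 16 − 17 − 12 − 15 + 6 + 6 + 9 + 6 − 5 = 93%

93%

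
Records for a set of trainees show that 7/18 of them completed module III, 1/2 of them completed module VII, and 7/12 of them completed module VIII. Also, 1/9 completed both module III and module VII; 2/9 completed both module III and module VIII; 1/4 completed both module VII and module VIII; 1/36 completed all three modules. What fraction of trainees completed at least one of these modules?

11/12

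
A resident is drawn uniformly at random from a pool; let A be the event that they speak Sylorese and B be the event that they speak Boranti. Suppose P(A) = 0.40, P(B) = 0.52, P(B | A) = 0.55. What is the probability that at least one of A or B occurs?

P(A ∩ B) = P(A)·P(B|A) = 0.40 × 0.55 = 0.22
Inclusion–exclusion gives
P(A ∪ B) = 0.40 + 0.52 − 0.22 = 0.70

0.70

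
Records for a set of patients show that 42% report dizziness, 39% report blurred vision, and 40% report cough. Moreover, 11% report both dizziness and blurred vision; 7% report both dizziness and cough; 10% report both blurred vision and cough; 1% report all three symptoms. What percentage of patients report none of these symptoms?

Inclusion–exclusion gives
P(union) = 42 + 39 + 40 − 11 − 7 − 10 + 1 = 94%
P(none) = 100% − 94% = 6%

6%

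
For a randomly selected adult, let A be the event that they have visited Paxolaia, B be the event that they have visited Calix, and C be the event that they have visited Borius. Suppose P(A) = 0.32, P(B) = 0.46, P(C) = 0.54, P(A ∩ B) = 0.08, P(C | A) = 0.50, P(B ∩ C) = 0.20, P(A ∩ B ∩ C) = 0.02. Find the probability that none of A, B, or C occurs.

P(A ∩ C) = P(A)·P(C|A) = 0.32 × 0.50 = 0.16
P(A ∪ B ∪ C) = 0.32 + 0.46 + 0.54 − 0.08 − 0.16 − 0.20 + 0.02 = 0.90
P(none) = 1 − 0.90 = 0.10

0.10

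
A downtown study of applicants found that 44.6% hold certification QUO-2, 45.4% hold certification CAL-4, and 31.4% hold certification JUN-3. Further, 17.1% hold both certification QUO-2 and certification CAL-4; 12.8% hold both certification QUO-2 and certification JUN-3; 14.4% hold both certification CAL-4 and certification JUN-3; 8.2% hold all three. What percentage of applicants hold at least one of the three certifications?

Using inclusion–exclusion:
P(≥1) = 44.6 + 45.4 + 31.4 − 17.1 − 12.8 − 14.4 + 8.2 = 85.3%

85.3%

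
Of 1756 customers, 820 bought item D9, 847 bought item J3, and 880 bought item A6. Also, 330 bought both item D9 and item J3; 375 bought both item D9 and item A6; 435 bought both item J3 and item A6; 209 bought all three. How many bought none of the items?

140

N(≥1) = 820 + 847 + 880 − 330 − 375 − 435 + 209 = 1616
None: 1756 − 1616 = 140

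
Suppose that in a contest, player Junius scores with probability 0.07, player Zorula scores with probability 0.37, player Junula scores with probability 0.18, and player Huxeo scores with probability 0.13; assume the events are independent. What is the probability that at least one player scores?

0.58201894

P(none) = (1 − 0.07) × (1 − 0.37) × (1 − 0.18) × (1 − 0.13) = 0.93 × 0.63 × 0.82 × 0.87 = 0.41798106
P(at least one) = 1 − 0.41798106 = 0.58201894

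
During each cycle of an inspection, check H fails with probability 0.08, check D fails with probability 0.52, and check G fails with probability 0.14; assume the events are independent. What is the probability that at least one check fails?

0.620224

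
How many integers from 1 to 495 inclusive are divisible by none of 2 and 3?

floor(495/2) + floor(495/3) − floor(495/6) = 247 + 165 − 82 = 330
495 − 330 = 165

165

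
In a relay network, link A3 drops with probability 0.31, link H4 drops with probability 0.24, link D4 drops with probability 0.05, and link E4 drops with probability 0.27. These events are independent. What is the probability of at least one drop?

P(none) = (1 − 0.31) × (1 − 0.24) × (1 − 0.05) × (1 − 0.27) = 0.69 × 0.76 × 0.95 × 0.73 = 0.3636714
P(at least one) = 1 − 0.3636714 = 0.6363286

0.6363286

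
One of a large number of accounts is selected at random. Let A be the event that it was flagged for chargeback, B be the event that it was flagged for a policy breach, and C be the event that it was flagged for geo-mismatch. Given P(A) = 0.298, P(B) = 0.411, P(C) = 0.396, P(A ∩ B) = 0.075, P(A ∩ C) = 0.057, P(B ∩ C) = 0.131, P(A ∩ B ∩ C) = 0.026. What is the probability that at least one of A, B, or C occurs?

0.868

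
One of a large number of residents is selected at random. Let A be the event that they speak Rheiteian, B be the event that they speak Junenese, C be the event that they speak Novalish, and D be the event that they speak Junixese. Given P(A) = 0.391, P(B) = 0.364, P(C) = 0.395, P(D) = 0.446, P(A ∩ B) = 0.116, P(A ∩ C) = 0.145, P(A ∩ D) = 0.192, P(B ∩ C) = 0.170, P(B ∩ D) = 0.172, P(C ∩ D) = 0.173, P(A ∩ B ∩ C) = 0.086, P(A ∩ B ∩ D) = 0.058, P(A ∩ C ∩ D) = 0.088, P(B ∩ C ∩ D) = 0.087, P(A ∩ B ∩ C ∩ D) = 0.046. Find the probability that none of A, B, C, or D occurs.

0.099

P(A ∪ B ∪ C ∪ D) = 0.391 + 0.364 + 0.395 + 0.446 − 0.116 − 0.145 − 0.192 − 0.170 − 0.172 − 0.173 + 0.086 + 0.058 + 0.088 + 0.087 − 0.046 = 0.901
P(none) = 1 − 0.901 = 0.099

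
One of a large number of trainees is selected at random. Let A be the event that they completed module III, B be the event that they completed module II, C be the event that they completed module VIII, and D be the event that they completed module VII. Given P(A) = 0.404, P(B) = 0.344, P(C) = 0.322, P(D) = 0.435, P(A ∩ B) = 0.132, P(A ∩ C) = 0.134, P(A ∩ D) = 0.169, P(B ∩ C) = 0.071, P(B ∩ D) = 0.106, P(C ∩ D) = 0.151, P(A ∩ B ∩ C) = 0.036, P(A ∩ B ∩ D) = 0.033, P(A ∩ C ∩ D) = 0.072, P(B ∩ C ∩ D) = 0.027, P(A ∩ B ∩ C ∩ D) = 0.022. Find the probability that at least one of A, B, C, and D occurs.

Using inclusion–exclusion:
P(A ∪ B ∪ C ∪ D) = 0.404 + 0.344 + 0.322 + 0.435 − 0.132 − 0.134 − 0.169 − 0.071 − 0.106 − 0.151 + 0.036 + 0.033 + 0.072 + 0.027 − 0.022 = 0.888

0.888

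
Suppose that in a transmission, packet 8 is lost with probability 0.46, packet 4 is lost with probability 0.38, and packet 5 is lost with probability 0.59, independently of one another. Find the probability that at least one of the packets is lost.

Since the events are independent, P(none) is the product of the individual non-occurrence probabilities.
P(none) = (1 − 0.46) × (1 − 0.38) × (1 − 0.59) = 0.54 × 0.62 × 0.41 = 0.137268
P(at least one) = 1 − 0.137268 = 0.862732

0.862732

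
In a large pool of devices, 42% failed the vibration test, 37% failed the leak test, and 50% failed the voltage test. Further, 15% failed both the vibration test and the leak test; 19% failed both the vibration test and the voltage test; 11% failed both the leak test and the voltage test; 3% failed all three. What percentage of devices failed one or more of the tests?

87%

P(≥1) = 42 + 37 + 50 − 15 − 19 − 11 + 3 = 87%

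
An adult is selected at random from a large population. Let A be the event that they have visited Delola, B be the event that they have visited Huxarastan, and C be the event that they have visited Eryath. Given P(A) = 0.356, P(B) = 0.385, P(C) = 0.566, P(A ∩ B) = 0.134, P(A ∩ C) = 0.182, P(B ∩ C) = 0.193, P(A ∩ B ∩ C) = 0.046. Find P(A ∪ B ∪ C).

Inclusion–exclusion gives
P(A ∪ B ∪ C) = 0.356 + 0.385 + 0.566 − 0.134 − 0.182 − 0.193 + 0.046 = 0.844

0.844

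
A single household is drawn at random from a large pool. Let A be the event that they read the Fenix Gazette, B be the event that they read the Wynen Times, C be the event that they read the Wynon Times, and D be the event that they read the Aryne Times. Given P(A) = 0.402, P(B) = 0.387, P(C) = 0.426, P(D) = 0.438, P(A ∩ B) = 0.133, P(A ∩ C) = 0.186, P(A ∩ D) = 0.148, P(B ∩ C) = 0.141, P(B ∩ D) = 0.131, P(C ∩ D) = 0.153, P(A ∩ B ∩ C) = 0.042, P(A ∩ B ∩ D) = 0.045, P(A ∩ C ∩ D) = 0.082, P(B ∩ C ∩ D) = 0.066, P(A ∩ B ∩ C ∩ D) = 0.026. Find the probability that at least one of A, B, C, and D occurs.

0.970

Apply inclusion-exclusion:
P(A ∪ B ∪ C ∪ D) = 0.402 + 0.387 + 0.426 + 0.438 − 0.133 − 0.186 − 0.148 − 0.141 − 0.131 − 0.153 + 0.042 + 0.045 + 0.082 + 0.066 − 0.026 = 0.970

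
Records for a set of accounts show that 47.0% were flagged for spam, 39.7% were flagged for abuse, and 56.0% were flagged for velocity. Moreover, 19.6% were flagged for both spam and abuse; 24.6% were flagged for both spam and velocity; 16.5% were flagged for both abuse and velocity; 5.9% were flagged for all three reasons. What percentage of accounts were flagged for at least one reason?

Inclusion–exclusion gives
P(union) = 47.0 + 39.7 + 56.0 − 19.6 − 24.6 − 16.5 + 5.9 = 87.9%

87.9%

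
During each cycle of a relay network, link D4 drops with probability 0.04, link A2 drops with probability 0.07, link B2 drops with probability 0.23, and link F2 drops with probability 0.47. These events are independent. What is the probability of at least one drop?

Since the events are independent, P(none) is the product of the individual non-occurrence probabilities.
P(none) = (1 − 0.04) × (1 − 0.07) × (1 − 0.23) × (1 − 0.47) = 0.96 × 0.93 × 0.77 × 0.53 = 0.36435168
P(at least one) = 1 − 0.36435168 = 0.63564832

0.63564832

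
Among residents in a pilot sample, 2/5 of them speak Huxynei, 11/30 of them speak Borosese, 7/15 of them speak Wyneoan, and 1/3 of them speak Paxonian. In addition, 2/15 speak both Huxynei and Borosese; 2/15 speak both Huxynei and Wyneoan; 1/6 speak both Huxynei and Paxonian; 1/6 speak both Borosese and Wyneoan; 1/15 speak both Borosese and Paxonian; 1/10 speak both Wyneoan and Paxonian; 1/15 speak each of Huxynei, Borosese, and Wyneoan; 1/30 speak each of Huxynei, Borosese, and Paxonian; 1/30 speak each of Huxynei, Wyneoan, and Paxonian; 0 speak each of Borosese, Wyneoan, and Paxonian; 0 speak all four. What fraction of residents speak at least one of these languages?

14/15

Apply inclusion-exclusion:
P(union) = 2/5 + 11/30 + 7/15 + 1/3 − 2/15 − 2/15 − 1/6 − 1/6 − 1/15 − 1/10 + 1/15 + 1/30 + 1/30 + 0 − 0 = 14/15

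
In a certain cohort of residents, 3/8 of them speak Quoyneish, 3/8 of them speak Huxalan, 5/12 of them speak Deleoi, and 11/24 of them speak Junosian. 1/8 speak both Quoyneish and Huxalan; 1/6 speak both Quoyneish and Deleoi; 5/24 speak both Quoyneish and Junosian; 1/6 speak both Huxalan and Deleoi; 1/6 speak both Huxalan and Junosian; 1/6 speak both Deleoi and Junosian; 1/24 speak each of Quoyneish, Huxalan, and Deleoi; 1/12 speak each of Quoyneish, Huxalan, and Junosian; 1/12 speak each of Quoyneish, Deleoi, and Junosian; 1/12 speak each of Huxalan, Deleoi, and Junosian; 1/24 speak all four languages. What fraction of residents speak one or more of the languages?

7/8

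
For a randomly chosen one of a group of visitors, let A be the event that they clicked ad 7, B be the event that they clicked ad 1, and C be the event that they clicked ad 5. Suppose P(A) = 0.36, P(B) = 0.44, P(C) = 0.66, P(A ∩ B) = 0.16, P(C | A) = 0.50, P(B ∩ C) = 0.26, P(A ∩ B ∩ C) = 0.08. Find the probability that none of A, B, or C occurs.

0.06

P(A ∩ C) = P(A)·P(C|A) = 0.36 × 0.50 = 0.18
Using inclusion–exclusion:
P(A ∪ B ∪ C) = 0.36 + 0.44 + 0.66 − 0.16 − 0.18 − 0.26 + 0.08 = 0.94
P(none) = 1 − 0.94 = 0.06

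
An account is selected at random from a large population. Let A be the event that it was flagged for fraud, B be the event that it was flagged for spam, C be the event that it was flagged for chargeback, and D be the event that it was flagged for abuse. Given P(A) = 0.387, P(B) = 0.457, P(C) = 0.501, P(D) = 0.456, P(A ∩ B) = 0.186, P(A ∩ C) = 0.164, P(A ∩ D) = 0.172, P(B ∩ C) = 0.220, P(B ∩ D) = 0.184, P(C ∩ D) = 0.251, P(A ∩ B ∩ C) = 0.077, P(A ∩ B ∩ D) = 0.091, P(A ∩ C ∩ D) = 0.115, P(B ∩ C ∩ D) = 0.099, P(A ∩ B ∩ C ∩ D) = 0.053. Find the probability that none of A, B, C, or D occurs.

0.047

P(A ∪ B ∪ C ∪ D) = 0.387 + 0.457 + 0.501 + 0.456 − 0.186 − 0.164 − 0.172 − 0.220 − 0.184 − 0.251 + 0.077 + 0.091 + 0.115 + 0.099 − 0.053 = 0.953
P(none) = 1 − 0.953 = 0.047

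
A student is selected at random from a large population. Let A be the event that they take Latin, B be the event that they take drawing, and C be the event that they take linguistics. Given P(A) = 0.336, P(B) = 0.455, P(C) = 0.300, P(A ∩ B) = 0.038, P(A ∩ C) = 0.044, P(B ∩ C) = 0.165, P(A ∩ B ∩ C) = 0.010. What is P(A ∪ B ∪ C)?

0.854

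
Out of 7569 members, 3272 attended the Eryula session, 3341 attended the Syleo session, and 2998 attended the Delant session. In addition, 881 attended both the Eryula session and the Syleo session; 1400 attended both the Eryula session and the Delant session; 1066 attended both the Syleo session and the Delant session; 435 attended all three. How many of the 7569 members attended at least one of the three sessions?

6699

N(≥1) = 3272 + 3341 + 2998 − 881 − 1400 − 1066 + 435 = 6699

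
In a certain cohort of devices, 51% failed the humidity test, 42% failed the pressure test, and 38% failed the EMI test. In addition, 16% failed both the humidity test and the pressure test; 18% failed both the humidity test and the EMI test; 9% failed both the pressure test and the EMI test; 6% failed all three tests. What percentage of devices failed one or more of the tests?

94%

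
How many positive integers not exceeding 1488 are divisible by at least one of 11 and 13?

By inclusion-exclusion,
⌊1488/11⌋ + ⌊1488/13⌋ − ⌊1488/143⌋ = 135 + 114 − 10 = 239

239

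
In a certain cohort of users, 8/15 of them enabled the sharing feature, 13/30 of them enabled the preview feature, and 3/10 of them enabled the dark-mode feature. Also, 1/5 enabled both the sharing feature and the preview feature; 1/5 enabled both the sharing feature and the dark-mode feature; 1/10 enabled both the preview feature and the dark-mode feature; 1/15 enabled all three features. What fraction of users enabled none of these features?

Apply inclusion-exclusion:
P(≥1) = 8/15 + 13/30 + 3/10 − 1/5 − 1/5 − 1/10 + 1/15 = 5/6
P(none) = 1 − 5/6 = 1/6

1/6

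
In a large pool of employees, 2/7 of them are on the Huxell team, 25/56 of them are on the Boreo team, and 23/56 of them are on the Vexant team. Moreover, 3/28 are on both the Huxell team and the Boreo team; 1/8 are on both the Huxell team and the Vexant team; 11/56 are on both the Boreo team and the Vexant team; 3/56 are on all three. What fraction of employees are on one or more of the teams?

43/56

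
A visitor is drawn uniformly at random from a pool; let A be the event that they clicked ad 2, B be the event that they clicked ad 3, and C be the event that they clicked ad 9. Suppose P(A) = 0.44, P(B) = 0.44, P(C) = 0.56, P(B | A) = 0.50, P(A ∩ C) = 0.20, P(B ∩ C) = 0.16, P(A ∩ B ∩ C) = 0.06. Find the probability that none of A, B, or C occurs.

0.08

P(A ∩ B) = P(A)·P(B|A) = 0.44 × 0.50 = 0.22
Inclusion–exclusion gives
P(A ∪ B ∪ C) = 0.44 + 0.44 + 0.56 − 0.22 − 0.20 − 0.16 + 0.06 = 0.92
P(none) = 1 − 0.92 = 0.08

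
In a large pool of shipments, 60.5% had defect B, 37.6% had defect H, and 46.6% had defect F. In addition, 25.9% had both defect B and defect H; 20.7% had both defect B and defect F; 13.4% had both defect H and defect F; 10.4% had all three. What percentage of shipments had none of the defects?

4.9%

P(union) = 60.5 + 37.6 + 46.6 − 25.9 − 20.7 − 13.4 + 10.4 = 95.1%
P(none) = 100% − 95.1% = 4.9%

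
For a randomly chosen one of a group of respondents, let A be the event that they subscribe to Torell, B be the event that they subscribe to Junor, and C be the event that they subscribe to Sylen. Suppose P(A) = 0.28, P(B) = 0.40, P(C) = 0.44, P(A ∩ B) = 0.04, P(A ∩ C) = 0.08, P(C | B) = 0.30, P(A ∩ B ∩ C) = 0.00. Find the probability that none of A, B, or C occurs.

P(B ∩ C) = P(B)·P(C|B) = 0.40 × 0.30 = 0.12
P(A ∪ B ∪ C) = 0.28 + 0.40 + 0.44 − 0.04 − 0.08 − 0.12 + 0.00 = 0.88
P(none) = 1 − 0.88 = 0.12

0.12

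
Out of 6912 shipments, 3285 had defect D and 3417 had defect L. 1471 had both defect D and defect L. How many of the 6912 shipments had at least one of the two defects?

By inclusion–exclusion:
|at least one| = 3285 + 3417 − 1471 = 5231

5231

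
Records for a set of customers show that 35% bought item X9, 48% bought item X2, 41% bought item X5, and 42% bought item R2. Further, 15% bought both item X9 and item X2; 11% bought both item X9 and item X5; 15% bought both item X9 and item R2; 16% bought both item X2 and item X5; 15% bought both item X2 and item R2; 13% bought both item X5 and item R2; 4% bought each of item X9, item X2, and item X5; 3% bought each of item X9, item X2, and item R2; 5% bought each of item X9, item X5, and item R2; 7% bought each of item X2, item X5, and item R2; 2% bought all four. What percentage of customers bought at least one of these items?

Using inclusion–exclusion:
P(union) = 35 + 48 + 41 + 42 − 15 − 11 − 15 − 16 − 15 − 13 + 4 + 3 + 5 + 7 − 2 = 98%

98%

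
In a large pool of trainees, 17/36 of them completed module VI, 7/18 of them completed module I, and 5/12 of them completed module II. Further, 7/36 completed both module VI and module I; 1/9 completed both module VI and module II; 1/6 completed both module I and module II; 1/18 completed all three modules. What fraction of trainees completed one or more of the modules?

By inclusion-exclusion,
P(union) = 17/36 + 7/18 + 5/12 − 7/36 − 1/9 − 1/6 + 1/18 = 31/36

31/36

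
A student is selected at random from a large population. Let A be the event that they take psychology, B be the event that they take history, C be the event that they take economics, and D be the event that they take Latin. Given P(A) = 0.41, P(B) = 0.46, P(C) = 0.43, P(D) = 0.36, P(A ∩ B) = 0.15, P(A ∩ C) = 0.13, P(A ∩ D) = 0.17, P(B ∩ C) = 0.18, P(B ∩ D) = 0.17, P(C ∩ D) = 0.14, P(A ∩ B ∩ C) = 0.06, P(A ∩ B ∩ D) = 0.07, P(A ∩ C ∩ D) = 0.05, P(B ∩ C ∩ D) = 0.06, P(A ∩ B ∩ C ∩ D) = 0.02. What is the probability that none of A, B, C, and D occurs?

0.06

P(A ∪ B ∪ C ∪ D) = 0.41 + 0.46 + 0.43 + 0.36 − 0.15 − 0.13 − 0.17 − 0.18 − 0.17 − 0.14 + 0.06 + 0.07 + 0.05 + 0.06 − 0.02 = 0.94
P(none) = 1 − 0.94 = 0.06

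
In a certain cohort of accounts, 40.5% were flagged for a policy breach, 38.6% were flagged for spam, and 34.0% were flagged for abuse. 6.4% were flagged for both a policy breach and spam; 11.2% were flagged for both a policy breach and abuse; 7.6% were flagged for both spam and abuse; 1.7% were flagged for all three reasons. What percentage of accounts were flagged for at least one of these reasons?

Inclusion–exclusion gives
P(at least one) = 40.5 + 38.6 + 34.0 − 6.4 − 11.2 − 7.6 + 1.7 = 89.6%

89.6%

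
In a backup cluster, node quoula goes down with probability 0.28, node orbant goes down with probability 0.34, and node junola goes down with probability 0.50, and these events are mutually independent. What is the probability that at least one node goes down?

Since the events are independent, P(none) is the product of the individual non-occurrence probabilities.
P(none) = (1 − 0.28) × (1 − 0.34) × (1 − 0.50) = 0.72 × 0.66 × 0.50 = 0.2376
P(at least one) = 1 − 0.2376 = 0.7624

0.7624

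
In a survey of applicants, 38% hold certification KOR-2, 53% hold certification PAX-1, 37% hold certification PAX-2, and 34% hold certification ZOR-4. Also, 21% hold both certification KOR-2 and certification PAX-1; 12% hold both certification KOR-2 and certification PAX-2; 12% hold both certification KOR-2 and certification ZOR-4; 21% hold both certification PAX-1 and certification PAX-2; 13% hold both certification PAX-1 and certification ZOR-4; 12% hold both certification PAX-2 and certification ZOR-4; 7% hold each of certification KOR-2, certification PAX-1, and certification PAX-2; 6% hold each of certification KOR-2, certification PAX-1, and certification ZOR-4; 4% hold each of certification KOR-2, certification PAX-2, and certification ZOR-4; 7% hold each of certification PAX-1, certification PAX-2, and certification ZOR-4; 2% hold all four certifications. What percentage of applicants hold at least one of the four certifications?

P(union) = 38 + 53 + 37 + 34 − 21 − 12 − 12 − 21 − 13 − 12 + 7 + 6 + 4 + 7 − 2 = 93%

93%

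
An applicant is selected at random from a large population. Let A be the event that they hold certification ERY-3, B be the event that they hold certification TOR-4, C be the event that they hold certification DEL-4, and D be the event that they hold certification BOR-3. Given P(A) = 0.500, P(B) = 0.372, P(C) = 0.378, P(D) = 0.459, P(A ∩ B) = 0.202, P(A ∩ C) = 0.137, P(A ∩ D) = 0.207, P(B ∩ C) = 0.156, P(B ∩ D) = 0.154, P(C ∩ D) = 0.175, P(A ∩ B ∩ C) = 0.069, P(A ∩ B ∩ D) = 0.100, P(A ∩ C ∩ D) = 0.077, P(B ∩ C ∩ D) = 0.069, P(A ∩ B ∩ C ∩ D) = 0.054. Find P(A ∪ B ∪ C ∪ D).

By inclusion–exclusion:
P(A ∪ B ∪ C ∪ D) = 0.500 + 0.372 + 0.378 + 0.459 − 0.202 − 0.137 − 0.207 − 0.156 − 0.154 − 0.175 + 0.069 + 0.100 + 0.077 + 0.069 − 0.054 = 0.939

0.939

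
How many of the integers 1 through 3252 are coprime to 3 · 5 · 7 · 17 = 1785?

⌊3252/3⌋ + ⌊3252/5⌋ + ⌊3252/7⌋ + ⌊3252/17⌋ − ⌊3252/15⌋ − ⌊3252/21⌋ − ⌊3252/51⌋ − ⌊3252/35⌋ − ⌊3252/85⌋ − ⌊3252/119⌋ + ⌊3252/105⌋ + ⌊3252/255⌋ + ⌊3252/357⌋ + ⌊3252/595⌋ − ⌊3252/1785⌋ = 1084 + 650 + 464 + 191 − 216 − 154 − 63 − 92 − 38 − 27 + 30 + 12 + 9 + 5 − 1 = 1854
3252 − 1854 = 1398

1398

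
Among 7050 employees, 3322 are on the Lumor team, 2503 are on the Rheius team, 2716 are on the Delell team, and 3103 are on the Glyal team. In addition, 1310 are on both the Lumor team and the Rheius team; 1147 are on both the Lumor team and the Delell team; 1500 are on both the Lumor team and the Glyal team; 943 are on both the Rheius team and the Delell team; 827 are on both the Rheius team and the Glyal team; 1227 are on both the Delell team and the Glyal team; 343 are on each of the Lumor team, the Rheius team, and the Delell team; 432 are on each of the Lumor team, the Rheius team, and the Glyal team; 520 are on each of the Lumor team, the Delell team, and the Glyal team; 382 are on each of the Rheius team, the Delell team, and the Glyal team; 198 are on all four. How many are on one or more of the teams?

6169

By inclusion–exclusion:
|at least one| = 3322 + 2503 + 2716 + 3103 − 1310 − 1147 − 1500 − 943 − 827 − 1227 + 343 + 432 + 520 + 382 − 198 = 6169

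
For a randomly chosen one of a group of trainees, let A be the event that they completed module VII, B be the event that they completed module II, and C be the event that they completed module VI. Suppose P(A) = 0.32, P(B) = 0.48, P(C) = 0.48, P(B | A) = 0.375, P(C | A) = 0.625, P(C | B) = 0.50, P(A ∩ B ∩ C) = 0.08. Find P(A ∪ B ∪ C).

0.80

P(A ∩ B) = P(A)·P(B|A) = 0.32 × 0.375 = 0.12
P(A ∩ C) = P(A)·P(C|A) = 0.32 × 0.625 = 0.20
P(B ∩ C) = P(B)·P(C|B) = 0.48 × 0.50 = 0.24
Using inclusion–exclusion:
P(A ∪ B ∪ C) = 0.32 + 0.48 + 0.48 − 0.12 − 0.20 − 0.24 + 0.08 = 0.80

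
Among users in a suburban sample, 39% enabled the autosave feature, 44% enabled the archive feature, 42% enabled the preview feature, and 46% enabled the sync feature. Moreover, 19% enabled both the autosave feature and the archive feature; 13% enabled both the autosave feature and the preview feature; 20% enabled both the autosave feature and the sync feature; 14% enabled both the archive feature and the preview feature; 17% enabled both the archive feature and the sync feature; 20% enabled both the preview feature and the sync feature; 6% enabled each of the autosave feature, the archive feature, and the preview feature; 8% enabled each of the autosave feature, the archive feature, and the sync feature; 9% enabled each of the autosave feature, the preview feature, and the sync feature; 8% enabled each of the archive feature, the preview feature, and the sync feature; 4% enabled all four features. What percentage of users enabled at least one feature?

By inclusion-exclusion,
P(at least one) = 39 + 44 + 42 + 46 − 19 − 13 − 20 − 14 − 17 − 20 + 6 + 8 + 9 + 8 − 4 = 95%

95%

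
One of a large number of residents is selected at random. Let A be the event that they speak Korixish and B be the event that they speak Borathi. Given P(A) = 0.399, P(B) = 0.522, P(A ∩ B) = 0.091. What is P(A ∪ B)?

0.830

Apply inclusion-exclusion:
P(A ∪ B) = 0.399 + 0.522 − 0.091 = 0.830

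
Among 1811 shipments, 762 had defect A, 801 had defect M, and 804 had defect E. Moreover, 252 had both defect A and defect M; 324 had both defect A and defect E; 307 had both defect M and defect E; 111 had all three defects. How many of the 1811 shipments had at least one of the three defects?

N(≥1) = 762 + 801 + 804 − 252 − 324 − 307 + 111 = 1595

1595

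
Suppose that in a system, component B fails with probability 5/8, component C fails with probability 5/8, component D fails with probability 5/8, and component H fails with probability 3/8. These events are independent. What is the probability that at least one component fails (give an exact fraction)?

3961/4096

Since the events are independent, P(none) is the product of the individual non-occurrence probabilities.
P(none) = (1 − 5/8) × (1 − 5/8) × (1 − 5/8) × (1 − 3/8) = 3/8 × 3/8 × 3/8 × 5/8 = 135/4096
P(at least one) = 1 − 135/4096 = 3961/4096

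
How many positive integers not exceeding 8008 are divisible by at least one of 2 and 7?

4576

4004 + 1144 − 572 = 4576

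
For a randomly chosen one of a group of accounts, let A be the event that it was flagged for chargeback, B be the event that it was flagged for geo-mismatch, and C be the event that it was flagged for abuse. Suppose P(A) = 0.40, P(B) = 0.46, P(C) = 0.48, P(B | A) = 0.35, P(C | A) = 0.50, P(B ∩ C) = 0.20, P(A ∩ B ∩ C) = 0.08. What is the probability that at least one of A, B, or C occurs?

0.88

P(A ∩ B) = P(A)·P(B|A) = 0.40 × 0.35 = 0.14
P(A ∩ C) = P(A)·P(C|A) = 0.40 × 0.50 = 0.20
Apply inclusion-exclusion:
P(A ∪ B ∪ C) = 0.40 + 0.46 + 0.48 − 0.14 − 0.20 − 0.20 + 0.08 = 0.88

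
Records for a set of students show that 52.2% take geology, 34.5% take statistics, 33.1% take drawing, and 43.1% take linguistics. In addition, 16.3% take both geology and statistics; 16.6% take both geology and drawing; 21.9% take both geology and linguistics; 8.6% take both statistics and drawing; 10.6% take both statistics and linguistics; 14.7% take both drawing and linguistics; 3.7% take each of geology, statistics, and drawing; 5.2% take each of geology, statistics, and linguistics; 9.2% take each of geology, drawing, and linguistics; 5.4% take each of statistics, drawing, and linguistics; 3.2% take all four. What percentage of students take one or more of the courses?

94.5%

P(≥1) = 52.2 + 34.5 + 33.1 + 43.1 − 16.3 − 16.6 − 21.9 − 8.6 − 10.6 − 14.7 + 3.7 + 5.2 + 9.2 + 5.4 − 3.2 = 94.5%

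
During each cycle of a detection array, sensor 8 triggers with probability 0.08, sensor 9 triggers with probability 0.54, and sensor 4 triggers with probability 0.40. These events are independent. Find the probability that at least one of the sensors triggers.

P(none) = (1 − 0.08) × (1 − 0.54) × (1 − 0.40) = 0.92 × 0.46 × 0.60 = 0.25392
P(at least one) = 1 − 0.25392 = 0.74608

0.74608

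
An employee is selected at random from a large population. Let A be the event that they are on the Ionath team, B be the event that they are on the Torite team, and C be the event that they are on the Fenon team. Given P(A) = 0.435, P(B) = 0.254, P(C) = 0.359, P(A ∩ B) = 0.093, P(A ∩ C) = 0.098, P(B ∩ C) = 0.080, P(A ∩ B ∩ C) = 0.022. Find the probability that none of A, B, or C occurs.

Using inclusion–exclusion:
P(A ∪ B ∪ C) = 0.435 + 0.254 + 0.359 − 0.093 − 0.098 − 0.080 + 0.022 = 0.799
P(none) = 1 − 0.799 = 0.201

0.201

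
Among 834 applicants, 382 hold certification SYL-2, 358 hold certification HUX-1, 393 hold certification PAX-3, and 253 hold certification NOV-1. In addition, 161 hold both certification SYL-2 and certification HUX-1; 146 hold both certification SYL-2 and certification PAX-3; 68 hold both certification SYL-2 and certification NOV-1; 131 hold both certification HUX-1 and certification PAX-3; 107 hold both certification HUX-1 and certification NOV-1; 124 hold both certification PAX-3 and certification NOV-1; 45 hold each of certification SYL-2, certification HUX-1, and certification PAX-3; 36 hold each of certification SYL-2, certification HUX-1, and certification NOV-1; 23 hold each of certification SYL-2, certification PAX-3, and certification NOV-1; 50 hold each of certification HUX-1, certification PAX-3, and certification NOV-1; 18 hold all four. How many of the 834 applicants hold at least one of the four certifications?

785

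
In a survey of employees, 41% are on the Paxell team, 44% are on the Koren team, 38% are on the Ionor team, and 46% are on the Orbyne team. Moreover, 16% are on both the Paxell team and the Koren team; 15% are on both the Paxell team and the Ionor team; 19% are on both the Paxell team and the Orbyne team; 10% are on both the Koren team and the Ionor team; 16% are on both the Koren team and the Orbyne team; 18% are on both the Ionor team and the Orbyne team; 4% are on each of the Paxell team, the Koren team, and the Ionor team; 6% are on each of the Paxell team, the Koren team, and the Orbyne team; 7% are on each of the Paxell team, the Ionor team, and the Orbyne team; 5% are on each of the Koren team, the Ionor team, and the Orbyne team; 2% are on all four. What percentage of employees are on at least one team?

By inclusion-exclusion,
P(≥1) = 41 + 44 + 38 + 46 − 16 − 15 − 19 − 10 − 16 − 18 + 4 + 6 + 7 + 5 − 2 = 95%

95%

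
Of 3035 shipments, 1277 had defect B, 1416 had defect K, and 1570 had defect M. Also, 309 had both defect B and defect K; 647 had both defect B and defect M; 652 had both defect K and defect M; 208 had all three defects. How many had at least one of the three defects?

2863

By inclusion–exclusion:
|at least one| = 1277 + 1416 + 1570 − 309 − 647 − 652 + 208 = 2863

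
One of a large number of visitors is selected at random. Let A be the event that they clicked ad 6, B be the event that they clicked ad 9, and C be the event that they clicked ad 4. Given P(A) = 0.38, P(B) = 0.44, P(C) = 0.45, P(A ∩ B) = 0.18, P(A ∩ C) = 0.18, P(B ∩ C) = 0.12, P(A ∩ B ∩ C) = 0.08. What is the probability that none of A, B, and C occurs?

Apply inclusion-exclusion:
P(A ∪ B ∪ C) = 0.38 + 0.44 + 0.45 − 0.18 − 0.18 − 0.12 + 0.08 = 0.87
P(none) = 1 − 0.87 = 0.13

0.13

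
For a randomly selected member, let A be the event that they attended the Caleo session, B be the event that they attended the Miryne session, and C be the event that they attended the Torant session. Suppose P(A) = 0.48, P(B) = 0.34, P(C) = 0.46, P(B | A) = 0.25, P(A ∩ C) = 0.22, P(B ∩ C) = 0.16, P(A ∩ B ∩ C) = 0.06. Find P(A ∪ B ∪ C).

0.84

P(A ∩ B) = P(A)·P(B|A) = 0.48 × 0.25 = 0.12
P(A ∪ B ∪ C) = 0.48 + 0.34 + 0.46 − 0.12 − 0.22 − 0.16 + 0.06 = 0.84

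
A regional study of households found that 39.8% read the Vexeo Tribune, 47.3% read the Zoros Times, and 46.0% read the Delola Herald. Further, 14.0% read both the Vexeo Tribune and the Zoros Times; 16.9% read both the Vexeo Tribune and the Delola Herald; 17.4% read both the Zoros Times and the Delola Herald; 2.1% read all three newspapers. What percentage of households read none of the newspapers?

13.1%

By inclusion–exclusion:
P(union) = 39.8 + 47.3 + 46.0 − 14.0 − 16.9 − 17.4 + 2.1 = 86.9%
P(none) = 100% − 86.9% = 13.1%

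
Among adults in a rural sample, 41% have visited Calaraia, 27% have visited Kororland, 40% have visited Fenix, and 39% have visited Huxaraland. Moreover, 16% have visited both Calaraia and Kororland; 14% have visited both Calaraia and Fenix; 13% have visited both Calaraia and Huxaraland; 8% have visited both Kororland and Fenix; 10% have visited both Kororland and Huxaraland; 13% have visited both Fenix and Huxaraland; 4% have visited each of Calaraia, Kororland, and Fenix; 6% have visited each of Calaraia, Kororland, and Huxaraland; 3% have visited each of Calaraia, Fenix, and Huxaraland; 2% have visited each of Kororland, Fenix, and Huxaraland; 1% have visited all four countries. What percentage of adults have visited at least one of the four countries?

87%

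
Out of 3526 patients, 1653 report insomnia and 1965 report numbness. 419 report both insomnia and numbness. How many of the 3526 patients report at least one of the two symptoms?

3199

|at least one| = 1653 + 1965 − 419 = 3199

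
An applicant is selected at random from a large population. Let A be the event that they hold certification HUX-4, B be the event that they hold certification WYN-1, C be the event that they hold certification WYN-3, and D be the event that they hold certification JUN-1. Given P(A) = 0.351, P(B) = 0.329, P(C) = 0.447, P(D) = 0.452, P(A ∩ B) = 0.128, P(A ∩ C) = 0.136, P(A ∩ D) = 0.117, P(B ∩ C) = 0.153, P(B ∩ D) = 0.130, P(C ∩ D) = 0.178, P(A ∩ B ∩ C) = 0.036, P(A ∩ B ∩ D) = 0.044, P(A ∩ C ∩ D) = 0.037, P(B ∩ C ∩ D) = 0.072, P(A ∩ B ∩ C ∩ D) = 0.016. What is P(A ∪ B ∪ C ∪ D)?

By inclusion–exclusion:
P(A ∪ B ∪ C ∪ D) = 0.351 + 0.329 + 0.447 + 0.452 − 0.128 − 0.136 − 0.117 − 0.153 − 0.130 − 0.178 + 0.036 + 0.044 + 0.037 + 0.072 − 0.016 = 0.910

0.910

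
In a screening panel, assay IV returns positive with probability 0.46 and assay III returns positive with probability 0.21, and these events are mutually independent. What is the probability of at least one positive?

0.5734

Since the events are independent, P(none) is the product of the individual non-occurrence probabilities.
P(none) = (1 − 0.46) × (1 − 0.21) = 0.54 × 0.79 = 0.4266
P(at least one) = 1 − 0.4266 = 0.5734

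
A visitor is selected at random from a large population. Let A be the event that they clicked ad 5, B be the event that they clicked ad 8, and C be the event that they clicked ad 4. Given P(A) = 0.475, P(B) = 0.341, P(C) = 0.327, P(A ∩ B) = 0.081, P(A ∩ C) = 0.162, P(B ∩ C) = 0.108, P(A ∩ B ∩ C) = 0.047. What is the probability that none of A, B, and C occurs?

0.161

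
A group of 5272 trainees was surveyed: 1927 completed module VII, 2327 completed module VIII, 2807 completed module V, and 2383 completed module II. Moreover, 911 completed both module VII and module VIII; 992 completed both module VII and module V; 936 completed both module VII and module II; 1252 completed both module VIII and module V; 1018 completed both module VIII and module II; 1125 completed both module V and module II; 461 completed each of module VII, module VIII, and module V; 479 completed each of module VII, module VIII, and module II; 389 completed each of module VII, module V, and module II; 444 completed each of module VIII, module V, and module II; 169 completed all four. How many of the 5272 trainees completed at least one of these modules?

4814

|at least one| = 1927 + 2327 + 2807 + 2383 − 911 − 992 − 936 − 1252 − 1018 − 1125 + 461 + 479 + 389 + 444 − 169 = 4814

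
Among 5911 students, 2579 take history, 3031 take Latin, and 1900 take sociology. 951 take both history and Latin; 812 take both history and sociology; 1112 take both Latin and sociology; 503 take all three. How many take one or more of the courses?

5138

N(≥1) = 2579 + 3031 + 1900 − 951 − 812 − 1112 + 503 = 5138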